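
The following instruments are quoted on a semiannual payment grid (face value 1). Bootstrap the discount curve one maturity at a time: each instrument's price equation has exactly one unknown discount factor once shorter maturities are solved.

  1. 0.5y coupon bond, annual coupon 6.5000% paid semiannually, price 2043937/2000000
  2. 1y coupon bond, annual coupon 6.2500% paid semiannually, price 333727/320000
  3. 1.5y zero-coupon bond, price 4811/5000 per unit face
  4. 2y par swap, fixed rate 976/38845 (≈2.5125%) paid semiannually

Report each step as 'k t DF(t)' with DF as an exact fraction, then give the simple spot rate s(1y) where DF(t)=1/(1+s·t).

1 1/2 4949/5000
2 1 9813/10000
3 3/2 4811/5000
4 2 1189/1250
s(1y) = (1/(9813/10000) − 1)/(1) = 187/9813 ≈ 1.9056%

step 1 [0.5y] bond c/2=13/400: DF=(2043937/2000000 − 13/400·(0))/(1+13/400) = 4949/5000 ≈ 0.989800
step 2 [1y] bond c/2=1/32: DF=(333727/320000 − 1/32·(0.989800))/(1+1/32) = 9813/10000 ≈ 0.981300
step 3 [1.5y] zero: DF = P = 4811/5000 ≈ 0.962200
step 4 [2y] swap r/2=488/38845: DF=(1 − 488/38845·(0.989800+0.981300+0.962200))/(1+488/38845) = 1189/1250 ≈ 0.951200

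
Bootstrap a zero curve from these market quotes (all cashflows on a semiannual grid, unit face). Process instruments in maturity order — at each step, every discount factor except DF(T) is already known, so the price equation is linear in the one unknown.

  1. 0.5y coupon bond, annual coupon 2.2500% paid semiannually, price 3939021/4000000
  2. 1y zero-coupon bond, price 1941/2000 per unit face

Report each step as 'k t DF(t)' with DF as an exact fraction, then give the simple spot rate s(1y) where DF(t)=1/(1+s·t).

step 1 [0.5y] bond c/2=9/800: DF=(3939021/4000000 − 9/800·(0))/(1+9/800) = 4869/5000 ≈ 0.973800
step 2 [1y] zero: DF = P = 1941/2000 ≈ 0.970500

1 1/2 4869/5000
2 1 1941/2000
s(1y) = (1/(1941/2000) − 1)/(1) = 59/1941 ≈ 3.0397%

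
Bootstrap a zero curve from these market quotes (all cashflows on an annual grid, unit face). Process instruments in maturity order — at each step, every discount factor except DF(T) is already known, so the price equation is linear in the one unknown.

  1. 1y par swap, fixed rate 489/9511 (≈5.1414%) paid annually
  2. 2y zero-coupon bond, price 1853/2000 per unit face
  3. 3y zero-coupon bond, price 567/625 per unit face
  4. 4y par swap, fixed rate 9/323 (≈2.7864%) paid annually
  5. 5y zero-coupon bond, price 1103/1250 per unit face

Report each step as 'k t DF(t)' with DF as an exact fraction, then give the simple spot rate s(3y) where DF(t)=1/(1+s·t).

step 1 [1y] swap r/1=489/9511: DF=(1 − 489/9511·(0))/(1+489/9511) = 9511/10000 ≈ 0.951100
step 2 [2y] zero: DF = P = 1853/2000 ≈ 0.926500
step 3 [3y] zero: DF = P = 567/625 ≈ 0.907200
step 4 [4y] swap r/1=9/323: DF=(1 − 9/323·(0.951100+0.926500+0.907200))/(1+9/323) = 4487/5000 ≈ 0.897400
step 5 [5y] zero: DF = P = 1103/1250 ≈ 0.882400

1 1 9511/10000
2 2 1853/2000
3 3 567/625
4 4 4487/5000
5 5 1103/1250
s(3y) = (1/(567/625) − 1)/(3) = 58/1701 ≈ 3.4098%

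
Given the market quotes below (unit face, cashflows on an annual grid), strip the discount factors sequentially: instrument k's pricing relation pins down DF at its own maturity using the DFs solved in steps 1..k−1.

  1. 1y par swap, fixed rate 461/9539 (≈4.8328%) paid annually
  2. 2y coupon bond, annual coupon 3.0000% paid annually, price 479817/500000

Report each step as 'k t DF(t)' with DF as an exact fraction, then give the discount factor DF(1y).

step 1 [1y] swap r/1=461/9539: DF=(1 − 461/9539·(0))/(1+461/9539) = 9539/10000 ≈ 0.953900
step 2 [2y] bond c/1=3/100: DF=(479817/500000 − 3/100·(0.953900))/(1+3/100) = 9039/10000 ≈ 0.903900

1 1 9539/10000
2 2 9039/10000
DF(1y) = 9539/10000 ≈ 0.953900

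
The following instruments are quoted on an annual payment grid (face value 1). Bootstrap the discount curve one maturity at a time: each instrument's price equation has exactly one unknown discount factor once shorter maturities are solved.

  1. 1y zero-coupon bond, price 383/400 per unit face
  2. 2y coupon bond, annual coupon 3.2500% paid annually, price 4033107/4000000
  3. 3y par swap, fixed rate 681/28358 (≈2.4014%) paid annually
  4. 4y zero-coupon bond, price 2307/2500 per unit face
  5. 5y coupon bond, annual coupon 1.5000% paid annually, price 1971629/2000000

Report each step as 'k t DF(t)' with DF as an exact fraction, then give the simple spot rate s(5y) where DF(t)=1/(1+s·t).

1 1 383/400
2 2 1183/1250
3 3 9319/10000
4 4 2307/2500
5 5 9157/10000
s(5y) = (1/(9157/10000) − 1)/(5) = 843/45785 ≈ 1.8412%

step 1 [1y] zero: DF = P = 383/400 ≈ 0.957500
step 2 [2y] bond c/1=13/400: DF=(4033107/4000000 − 13/400·(0.957500))/(1+13/400) = 1183/1250 ≈ 0.946400
step 3 [3y] swap r/1=681/28358: DF=(1 − 681/28358·(0.957500+0.946400))/(1+681/28358) = 9319/10000 ≈ 0.931900
step 4 [4y] zero: DF = P = 2307/2500 ≈ 0.922800
step 5 [5y] bond c/1=3/200: DF=(1971629/2000000 − 3/200·(0.957500+0.946400+0.931900+0.922800))/(1+3/200) = 9157/10000 ≈ 0.915700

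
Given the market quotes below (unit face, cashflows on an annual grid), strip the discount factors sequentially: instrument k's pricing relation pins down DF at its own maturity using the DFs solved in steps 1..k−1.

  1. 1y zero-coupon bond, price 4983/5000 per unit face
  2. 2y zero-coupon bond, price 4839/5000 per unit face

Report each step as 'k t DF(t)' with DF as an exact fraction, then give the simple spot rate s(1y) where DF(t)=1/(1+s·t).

step 1 [1y] zero: DF = P = 4983/5000 ≈ 0.996600
step 2 [2y] zero: DF = P = 4839/5000 ≈ 0.967800

1 1 4983/5000
2 2 4839/5000
s(1y) = (1/(4983/5000) − 1)/(1) = 17/4983 ≈ 0.3412%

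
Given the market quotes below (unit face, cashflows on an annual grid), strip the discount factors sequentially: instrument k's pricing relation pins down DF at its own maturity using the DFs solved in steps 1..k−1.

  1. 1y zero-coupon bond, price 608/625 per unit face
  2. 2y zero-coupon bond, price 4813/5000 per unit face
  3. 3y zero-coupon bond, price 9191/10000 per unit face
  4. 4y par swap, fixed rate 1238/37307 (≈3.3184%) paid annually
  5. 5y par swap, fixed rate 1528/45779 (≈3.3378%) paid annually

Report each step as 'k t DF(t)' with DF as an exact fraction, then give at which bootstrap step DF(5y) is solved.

step 1 [1y] zero: DF = P = 608/625 ≈ 0.972800
step 2 [2y] zero: DF = P = 4813/5000 ≈ 0.962600
step 3 [3y] zero: DF = P = 9191/10000 ≈ 0.919100
step 4 [4y] swap r/1=1238/37307: DF=(1 − 1238/37307·(0.972800+0.962600+0.919100))/(1+1238/37307) = 4381/5000 ≈ 0.876200
step 5 [5y] swap r/1=1528/45779: DF=(1 − 1528/45779·(0.972800+0.962600+0.919100+0.876200))/(1+1528/45779) = 1059/1250 ≈ 0.847200

1 1 608/625
2 2 4813/5000
3 3 9191/10000
4 4 4381/5000
5 5 1059/1250
DF(5y) is solved at step 5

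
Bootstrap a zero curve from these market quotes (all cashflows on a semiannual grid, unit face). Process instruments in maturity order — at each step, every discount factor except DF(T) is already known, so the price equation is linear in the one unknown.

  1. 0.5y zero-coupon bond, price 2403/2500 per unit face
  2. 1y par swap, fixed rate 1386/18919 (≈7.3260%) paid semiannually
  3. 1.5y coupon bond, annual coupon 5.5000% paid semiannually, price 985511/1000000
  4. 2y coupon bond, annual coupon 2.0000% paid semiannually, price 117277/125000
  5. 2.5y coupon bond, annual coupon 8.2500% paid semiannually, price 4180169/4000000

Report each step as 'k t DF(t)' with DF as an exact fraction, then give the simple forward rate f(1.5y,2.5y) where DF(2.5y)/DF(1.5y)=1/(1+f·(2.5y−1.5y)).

1 1/2 2403/2500
2 1 9307/10000
3 3/2 1817/2000
4 2 2253/2500
5 5/2 857/1000
f(1.5y,2.5y) = ((1817/2000)/(857/1000) − 1)/(1) = 103/1714 ≈ 6.0093%

step 1 [0.5y] zero: DF = P = 2403/2500 ≈ 0.961200
step 2 [1y] swap r/2=693/18919: DF=(1 − 693/18919·(0.961200))/(1+693/18919) = 9307/10000 ≈ 0.930700
step 3 [1.5y] bond c/2=11/400: DF=(985511/1000000 − 11/400·(0.961200+0.930700))/(1+11/400) = 1817/2000 ≈ 0.908500
step 4 [2y] bond c/2=1/100: DF=(117277/125000 − 1/100·(0.961200+0.930700+0.908500))/(1+1/100) = 2253/2500 ≈ 0.901200
step 5 [2.5y] bond c/2=33/800: DF=(4180169/4000000 − 33/800·(0.961200+0.930700+0.908500+0.901200))/(1+33/800) = 857/1000 ≈ 0.857000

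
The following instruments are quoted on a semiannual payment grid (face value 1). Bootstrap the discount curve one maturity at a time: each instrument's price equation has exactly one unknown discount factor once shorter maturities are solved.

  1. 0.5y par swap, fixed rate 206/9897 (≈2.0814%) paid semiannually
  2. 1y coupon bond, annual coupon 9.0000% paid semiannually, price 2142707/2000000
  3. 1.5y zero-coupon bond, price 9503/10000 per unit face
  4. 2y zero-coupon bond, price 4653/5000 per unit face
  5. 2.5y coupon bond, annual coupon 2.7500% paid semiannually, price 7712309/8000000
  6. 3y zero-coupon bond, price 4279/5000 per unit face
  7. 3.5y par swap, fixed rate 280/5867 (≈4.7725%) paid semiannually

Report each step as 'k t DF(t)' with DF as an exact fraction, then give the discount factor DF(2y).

step 1 [0.5y] swap r/2=103/9897: DF=(1 − 103/9897·(0))/(1+103/9897) = 9897/10000 ≈ 0.989700
step 2 [1y] bond c/2=9/200: DF=(2142707/2000000 − 9/200·(0.989700))/(1+9/200) = 4913/5000 ≈ 0.982600
step 3 [1.5y] zero: DF = P = 9503/10000 ≈ 0.950300
step 4 [2y] zero: DF = P = 4653/5000 ≈ 0.930600
step 5 [2.5y] bond c/2=11/800: DF=(7712309/8000000 − 11/800·(0.989700+0.982600+0.950300+0.930600))/(1+11/800) = 8987/10000 ≈ 0.898700
step 6 [3y] zero: DF = P = 4279/5000 ≈ 0.855800
step 7 [3.5y] swap r/2=140/5867: DF=(1 − 140/5867·(0.989700+0.982600+0.950300+0.930600+0.898700+0.855800))/(1+140/5867) = 423/500 ≈ 0.846000

1 1/2 9897/10000
2 1 4913/5000
3 3/2 9503/10000
4 2 4653/5000
5 5/2 8987/10000
6 3 4279/5000
7 7/2 423/500
DF(2y) = 4653/5000 ≈ 0.930600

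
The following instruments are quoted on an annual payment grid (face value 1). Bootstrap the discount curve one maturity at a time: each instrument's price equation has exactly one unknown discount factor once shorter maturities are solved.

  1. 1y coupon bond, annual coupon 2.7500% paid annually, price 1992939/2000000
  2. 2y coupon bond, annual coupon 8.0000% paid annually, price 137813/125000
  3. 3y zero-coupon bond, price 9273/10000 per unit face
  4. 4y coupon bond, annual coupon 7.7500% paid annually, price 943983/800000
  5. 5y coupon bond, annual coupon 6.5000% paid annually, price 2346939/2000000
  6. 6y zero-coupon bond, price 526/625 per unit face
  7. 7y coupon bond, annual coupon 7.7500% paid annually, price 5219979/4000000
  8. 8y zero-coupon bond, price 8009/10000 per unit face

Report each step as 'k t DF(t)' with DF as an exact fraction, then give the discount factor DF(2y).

1 1 4849/5000
2 2 949/1000
3 3 9273/10000
4 4 1113/1250
5 5 4369/5000
6 6 526/625
7 7 819/1000
8 8 8009/10000
DF(2y) = 949/1000 ≈ 0.949000

step 1 [1y] bond c/1=11/400: DF=(1992939/2000000 − 11/400·(0))/(1+11/400) = 4849/5000 ≈ 0.969800
step 2 [2y] bond c/1=2/25: DF=(137813/125000 − 2/25·(0.969800))/(1+2/25) = 949/1000 ≈ 0.949000
step 3 [3y] zero: DF = P = 9273/10000 ≈ 0.927300
step 4 [4y] bond c/1=31/400: DF=(943983/800000 − 31/400·(0.969800+0.949000+0.927300))/(1+31/400) = 1113/1250 ≈ 0.890400
step 5 [5y] bond c/1=13/200: DF=(2346939/2000000 − 13/200·(0.969800+0.949000+0.927300+0.890400))/(1+13/200) = 4369/5000 ≈ 0.873800
step 6 [6y] zero: DF = P = 526/625 ≈ 0.841600
step 7 [7y] bond c/1=31/400: DF=(5219979/4000000 − 31/400·(0.969800+0.949000+0.927300+0.890400+0.873800+0.841600))/(1+31/400) = 819/1000 ≈ 0.819000
step 8 [8y] zero: DF = P = 8009/10000 ≈ 0.800900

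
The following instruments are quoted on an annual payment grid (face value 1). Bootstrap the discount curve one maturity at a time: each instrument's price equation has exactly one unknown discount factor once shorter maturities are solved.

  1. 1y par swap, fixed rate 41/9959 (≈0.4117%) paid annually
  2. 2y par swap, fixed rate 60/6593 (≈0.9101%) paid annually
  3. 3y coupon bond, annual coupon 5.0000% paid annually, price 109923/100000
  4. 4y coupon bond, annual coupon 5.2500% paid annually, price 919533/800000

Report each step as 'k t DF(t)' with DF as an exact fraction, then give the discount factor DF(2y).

1 1 9959/10000
2 2 491/500
3 3 9527/10000
4 4 9459/10000
DF(2y) = 491/500 ≈ 0.982000

step 1 [1y] swap r/1=41/9959: DF=(1 − 41/9959·(0))/(1+41/9959) = 9959/10000 ≈ 0.995900
step 2 [2y] swap r/1=60/6593: DF=(1 − 60/6593·(0.995900))/(1+60/6593) = 491/500 ≈ 0.982000
step 3 [3y] bond c/1=1/20: DF=(109923/100000 − 1/20·(0.995900+0.982000))/(1+1/20) = 9527/10000 ≈ 0.952700
step 4 [4y] bond c/1=21/400: DF=(919533/800000 − 21/400·(0.995900+0.982000+0.952700))/(1+21/400) = 9459/10000 ≈ 0.945900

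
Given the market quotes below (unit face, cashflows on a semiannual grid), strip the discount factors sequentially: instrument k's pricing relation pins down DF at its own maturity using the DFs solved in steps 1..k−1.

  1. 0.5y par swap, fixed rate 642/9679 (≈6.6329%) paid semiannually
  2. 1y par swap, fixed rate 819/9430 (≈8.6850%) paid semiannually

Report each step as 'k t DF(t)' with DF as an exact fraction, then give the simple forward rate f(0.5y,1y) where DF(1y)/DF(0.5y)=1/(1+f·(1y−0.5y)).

1 1/2 9679/10000
2 1 9181/10000
f(0.5y,1y) = ((9679/10000)/(9181/10000) − 1)/(1/2) = 996/9181 ≈ 10.8485%

step 1 [0.5y] swap r/2=321/9679: DF=(1 − 321/9679·(0))/(1+321/9679) = 9679/10000 ≈ 0.967900
step 2 [1y] swap r/2=819/18860: DF=(1 − 819/18860·(0.967900))/(1+819/18860) = 9181/10000 ≈ 0.918100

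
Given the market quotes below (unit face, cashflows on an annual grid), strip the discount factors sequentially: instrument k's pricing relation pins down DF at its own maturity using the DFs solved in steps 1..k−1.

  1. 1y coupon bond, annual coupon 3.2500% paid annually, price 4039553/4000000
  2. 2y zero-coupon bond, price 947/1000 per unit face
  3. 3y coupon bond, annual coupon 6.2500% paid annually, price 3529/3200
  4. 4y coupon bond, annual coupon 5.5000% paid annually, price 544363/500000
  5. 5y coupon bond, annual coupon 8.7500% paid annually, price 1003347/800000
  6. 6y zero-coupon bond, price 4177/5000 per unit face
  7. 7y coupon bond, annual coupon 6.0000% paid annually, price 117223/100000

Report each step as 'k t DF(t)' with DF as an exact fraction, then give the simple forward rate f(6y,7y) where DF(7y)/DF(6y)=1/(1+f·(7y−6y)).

step 1 [1y] bond c/1=13/400: DF=(4039553/4000000 − 13/400·(0))/(1+13/400) = 9781/10000 ≈ 0.978100
step 2 [2y] zero: DF = P = 947/1000 ≈ 0.947000
step 3 [3y] bond c/1=1/16: DF=(3529/3200 − 1/16·(0.978100+0.947000))/(1+1/16) = 9247/10000 ≈ 0.924700
step 4 [4y] bond c/1=11/200: DF=(544363/500000 − 11/200·(0.978100+0.947000+0.924700))/(1+11/200) = 4417/5000 ≈ 0.883400
step 5 [5y] bond c/1=7/80: DF=(1003347/800000 − 7/80·(0.978100+0.947000+0.924700+0.883400))/(1+7/80) = 8529/10000 ≈ 0.852900
step 6 [6y] zero: DF = P = 4177/5000 ≈ 0.835400
step 7 [7y] bond c/1=3/50: DF=(117223/100000 − 3/50·(0.978100+0.947000+0.924700+0.883400+0.852900+0.835400))/(1+3/50) = 799/1000 ≈ 0.799000

1 1 9781/10000
2 2 947/1000
3 3 9247/10000
4 4 4417/5000
5 5 8529/10000
6 6 4177/5000
7 7 799/1000
f(6y,7y) = ((4177/5000)/(799/1000) − 1)/(1) = 182/3995 ≈ 4.5557%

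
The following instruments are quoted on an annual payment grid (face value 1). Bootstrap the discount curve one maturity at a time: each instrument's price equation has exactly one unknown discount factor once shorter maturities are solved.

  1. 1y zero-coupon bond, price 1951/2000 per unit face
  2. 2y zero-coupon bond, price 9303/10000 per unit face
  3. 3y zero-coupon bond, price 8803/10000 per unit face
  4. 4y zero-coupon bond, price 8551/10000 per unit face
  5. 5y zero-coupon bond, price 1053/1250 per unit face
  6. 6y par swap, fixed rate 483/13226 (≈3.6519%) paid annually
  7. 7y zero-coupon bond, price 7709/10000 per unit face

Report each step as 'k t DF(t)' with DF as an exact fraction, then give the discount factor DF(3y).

step 1 [1y] zero: DF = P = 1951/2000 ≈ 0.975500
step 2 [2y] zero: DF = P = 9303/10000 ≈ 0.930300
step 3 [3y] zero: DF = P = 8803/10000 ≈ 0.880300
step 4 [4y] zero: DF = P = 8551/10000 ≈ 0.855100
step 5 [5y] zero: DF = P = 1053/1250 ≈ 0.842400
step 6 [6y] swap r/1=483/13226: DF=(1 − 483/13226·(0.975500+0.930300+0.880300+0.855100+0.842400))/(1+483/13226) = 2017/2500 ≈ 0.806800
step 7 [7y] zero: DF = P = 7709/10000 ≈ 0.770900

1 1 1951/2000
2 2 9303/10000
3 3 8803/10000
4 4 8551/10000
5 5 1053/1250
6 6 2017/2500
7 7 7709/10000
DF(3y) = 8803/10000 ≈ 0.880300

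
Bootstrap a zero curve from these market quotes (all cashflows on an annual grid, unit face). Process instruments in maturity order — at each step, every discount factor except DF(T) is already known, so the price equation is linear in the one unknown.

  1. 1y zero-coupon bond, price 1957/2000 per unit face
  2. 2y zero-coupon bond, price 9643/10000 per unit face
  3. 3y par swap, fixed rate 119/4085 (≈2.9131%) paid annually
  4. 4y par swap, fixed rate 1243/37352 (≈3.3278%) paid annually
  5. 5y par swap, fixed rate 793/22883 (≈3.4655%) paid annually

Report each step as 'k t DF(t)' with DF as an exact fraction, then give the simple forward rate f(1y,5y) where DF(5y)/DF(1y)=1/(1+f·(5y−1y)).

1 1 1957/2000
2 2 9643/10000
3 3 9167/10000
4 4 8757/10000
5 5 4207/5000
f(1y,5y) = ((1957/2000)/(4207/5000) − 1)/(4) = 1371/33656 ≈ 4.0736%

step 1 [1y] zero: DF = P = 1957/2000 ≈ 0.978500
step 2 [2y] zero: DF = P = 9643/10000 ≈ 0.964300
step 3 [3y] swap r/1=119/4085: DF=(1 − 119/4085·(0.978500+0.964300))/(1+119/4085) = 9167/10000 ≈ 0.916700
step 4 [4y] swap r/1=1243/37352: DF=(1 − 1243/37352·(0.978500+0.964300+0.916700))/(1+1243/37352) = 8757/10000 ≈ 0.875700
step 5 [5y] swap r/1=793/22883: DF=(1 − 793/22883·(0.978500+0.964300+0.916700+0.875700))/(1+793/22883) = 4207/5000 ≈ 0.841400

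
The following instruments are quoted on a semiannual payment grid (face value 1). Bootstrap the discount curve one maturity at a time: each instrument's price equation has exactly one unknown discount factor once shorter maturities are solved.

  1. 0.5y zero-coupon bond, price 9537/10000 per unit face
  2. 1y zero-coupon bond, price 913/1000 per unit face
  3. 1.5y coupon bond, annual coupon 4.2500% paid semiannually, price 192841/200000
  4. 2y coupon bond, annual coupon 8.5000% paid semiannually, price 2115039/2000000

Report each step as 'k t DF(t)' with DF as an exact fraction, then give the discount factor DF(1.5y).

1 1/2 9537/10000
2 1 913/1000
3 3/2 9053/10000
4 2 4507/5000
DF(1.5y) = 9053/10000 ≈ 0.905300

step 1 [0.5y] zero: DF = P = 9537/10000 ≈ 0.953700
step 2 [1y] zero: DF = P = 913/1000 ≈ 0.913000
step 3 [1.5y] bond c/2=17/800: DF=(192841/200000 − 17/800·(0.953700+0.913000))/(1+17/800) = 9053/10000 ≈ 0.905300
step 4 [2y] bond c/2=17/400: DF=(2115039/2000000 − 17/400·(0.953700+0.913000+0.905300))/(1+17/400) = 4507/5000 ≈ 0.901400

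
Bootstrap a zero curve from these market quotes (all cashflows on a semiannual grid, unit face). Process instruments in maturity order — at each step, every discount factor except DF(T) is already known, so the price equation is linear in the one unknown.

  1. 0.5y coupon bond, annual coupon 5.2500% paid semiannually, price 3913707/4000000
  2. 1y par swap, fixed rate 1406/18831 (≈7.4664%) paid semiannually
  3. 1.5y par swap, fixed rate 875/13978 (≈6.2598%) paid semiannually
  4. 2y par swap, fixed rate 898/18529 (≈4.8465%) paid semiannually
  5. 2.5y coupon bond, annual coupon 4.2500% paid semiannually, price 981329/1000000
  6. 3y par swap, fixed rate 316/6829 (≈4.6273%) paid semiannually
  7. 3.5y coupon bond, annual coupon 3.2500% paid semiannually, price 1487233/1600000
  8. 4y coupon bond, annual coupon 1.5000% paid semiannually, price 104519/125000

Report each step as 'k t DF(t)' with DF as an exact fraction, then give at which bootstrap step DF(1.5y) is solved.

1 1/2 4767/5000
2 1 9297/10000
3 3/2 73/80
4 2 4551/5000
5 5/2 4419/5000
6 3 546/625
7 7/2 8273/10000
8 4 7831/10000
DF(1.5y) is solved at step 3

step 1 [0.5y] bond c/2=21/800: DF=(3913707/4000000 − 21/800·(0))/(1+21/800) = 4767/5000 ≈ 0.953400
step 2 [1y] swap r/2=703/18831: DF=(1 − 703/18831·(0.953400))/(1+703/18831) = 9297/10000 ≈ 0.929700
step 3 [1.5y] swap r/2=875/27956: DF=(1 − 875/27956·(0.953400+0.929700))/(1+875/27956) = 73/80 ≈ 0.912500
step 4 [2y] swap r/2=449/18529: DF=(1 − 449/18529·(0.953400+0.929700+0.912500))/(1+449/18529) = 4551/5000 ≈ 0.910200
step 5 [2.5y] bond c/2=17/800: DF=(981329/1000000 − 17/800·(0.953400+0.929700+0.912500+0.910200))/(1+17/800) = 4419/5000 ≈ 0.883800
step 6 [3y] swap r/2=158/6829: DF=(1 − 158/6829·(0.953400+0.929700+0.912500+0.910200+0.883800))/(1+158/6829) = 546/625 ≈ 0.873600
step 7 [3.5y] bond c/2=13/800: DF=(1487233/1600000 − 13/800·(0.953400+0.929700+0.912500+0.910200+0.883800+0.873600))/(1+13/800) = 8273/10000 ≈ 0.827300
step 8 [4y] bond c/2=3/400: DF=(104519/125000 − 3/400·(0.953400+0.929700+0.912500+0.910200+0.883800+0.873600+0.827300))/(1+3/400) = 7831/10000 ≈ 0.783100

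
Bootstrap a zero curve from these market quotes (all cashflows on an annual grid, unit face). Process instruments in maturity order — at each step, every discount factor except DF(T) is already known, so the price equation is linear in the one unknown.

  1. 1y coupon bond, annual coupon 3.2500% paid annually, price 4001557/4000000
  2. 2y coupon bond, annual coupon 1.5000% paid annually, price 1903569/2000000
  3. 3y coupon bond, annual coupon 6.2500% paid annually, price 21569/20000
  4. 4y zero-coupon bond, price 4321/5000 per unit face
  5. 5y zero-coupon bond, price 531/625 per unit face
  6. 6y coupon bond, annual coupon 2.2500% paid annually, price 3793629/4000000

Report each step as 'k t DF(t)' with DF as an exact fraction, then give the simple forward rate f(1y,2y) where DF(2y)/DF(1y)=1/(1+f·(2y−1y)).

1 1 9689/10000
2 2 4617/5000
3 3 9037/10000
4 4 4321/5000
5 5 531/625
6 6 8283/10000
f(1y,2y) = ((9689/10000)/(4617/5000) − 1)/(1) = 455/9234 ≈ 4.9274%

step 1 [1y] bond c/1=13/400: DF=(4001557/4000000 − 13/400·(0))/(1+13/400) = 9689/10000 ≈ 0.968900
step 2 [2y] bond c/1=3/200: DF=(1903569/2000000 − 3/200·(0.968900))/(1+3/200) = 4617/5000 ≈ 0.923400
step 3 [3y] bond c/1=1/16: DF=(21569/20000 − 1/16·(0.968900+0.923400))/(1+1/16) = 9037/10000 ≈ 0.903700
step 4 [4y] zero: DF = P = 4321/5000 ≈ 0.864200
step 5 [5y] zero: DF = P = 531/625 ≈ 0.849600
step 6 [6y] bond c/1=9/400: DF=(3793629/4000000 − 9/400·(0.968900+0.923400+0.903700+0.864200+0.849600))/(1+9/400) = 8283/10000 ≈ 0.828300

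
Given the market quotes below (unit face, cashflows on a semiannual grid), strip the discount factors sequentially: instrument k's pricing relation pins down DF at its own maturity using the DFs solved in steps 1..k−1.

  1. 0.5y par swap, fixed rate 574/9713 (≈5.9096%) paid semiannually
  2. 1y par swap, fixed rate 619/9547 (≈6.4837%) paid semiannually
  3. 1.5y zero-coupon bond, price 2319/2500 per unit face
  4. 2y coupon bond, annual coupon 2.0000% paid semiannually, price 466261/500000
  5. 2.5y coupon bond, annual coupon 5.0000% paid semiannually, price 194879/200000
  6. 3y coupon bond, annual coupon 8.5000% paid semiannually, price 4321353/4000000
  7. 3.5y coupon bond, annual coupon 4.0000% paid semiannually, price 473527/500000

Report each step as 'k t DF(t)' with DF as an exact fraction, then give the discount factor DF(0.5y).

step 1 [0.5y] swap r/2=287/9713: DF=(1 − 287/9713·(0))/(1+287/9713) = 9713/10000 ≈ 0.971300
step 2 [1y] swap r/2=619/19094: DF=(1 − 619/19094·(0.971300))/(1+619/19094) = 9381/10000 ≈ 0.938100
step 3 [1.5y] zero: DF = P = 2319/2500 ≈ 0.927600
step 4 [2y] bond c/2=1/100: DF=(466261/500000 − 1/100·(0.971300+0.938100+0.927600))/(1+1/100) = 1119/1250 ≈ 0.895200
step 5 [2.5y] bond c/2=1/40: DF=(194879/200000 − 1/40·(0.971300+0.938100+0.927600+0.895200))/(1+1/40) = 2149/2500 ≈ 0.859600
step 6 [3y] bond c/2=17/400: DF=(4321353/4000000 − 17/400·(0.971300+0.938100+0.927600+0.895200+0.859600))/(1+17/400) = 8491/10000 ≈ 0.849100
step 7 [3.5y] bond c/2=1/50: DF=(473527/500000 − 1/50·(0.971300+0.938100+0.927600+0.895200+0.859600+0.849100))/(1+1/50) = 4109/5000 ≈ 0.821800

1 1/2 9713/10000
2 1 9381/10000
3 3/2 2319/2500
4 2 1119/1250
5 5/2 2149/2500
6 3 8491/10000
7 7/2 4109/5000
DF(0.5y) = 9713/10000 ≈ 0.971300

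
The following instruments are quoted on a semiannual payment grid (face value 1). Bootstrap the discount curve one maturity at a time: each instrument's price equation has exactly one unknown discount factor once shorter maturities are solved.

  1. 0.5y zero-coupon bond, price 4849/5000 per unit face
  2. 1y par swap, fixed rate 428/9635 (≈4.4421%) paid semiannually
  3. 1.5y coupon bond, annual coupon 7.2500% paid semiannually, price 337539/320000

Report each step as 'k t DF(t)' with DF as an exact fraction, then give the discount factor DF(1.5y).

1 1/2 4849/5000
2 1 2393/2500
3 3/2 1901/2000
DF(1.5y) = 1901/2000 ≈ 0.950500

step 1 [0.5y] zero: DF = P = 4849/5000 ≈ 0.969800
step 2 [1y] swap r/2=214/9635: DF=(1 − 214/9635·(0.969800))/(1+214/9635) = 2393/2500 ≈ 0.957200
step 3 [1.5y] bond c/2=29/800: DF=(337539/320000 − 29/800·(0.969800+0.957200))/(1+29/800) = 1901/2000 ≈ 0.950500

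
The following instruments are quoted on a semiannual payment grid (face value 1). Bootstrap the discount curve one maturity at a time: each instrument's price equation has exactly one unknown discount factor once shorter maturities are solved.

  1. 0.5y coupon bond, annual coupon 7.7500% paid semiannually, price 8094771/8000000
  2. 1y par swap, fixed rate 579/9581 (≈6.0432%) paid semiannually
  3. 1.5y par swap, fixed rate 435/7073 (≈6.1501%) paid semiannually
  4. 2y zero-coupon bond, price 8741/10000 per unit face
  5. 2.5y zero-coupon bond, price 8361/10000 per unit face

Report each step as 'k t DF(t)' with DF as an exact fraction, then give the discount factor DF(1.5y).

step 1 [0.5y] bond c/2=31/800: DF=(8094771/8000000 − 31/800·(0))/(1+31/800) = 9741/10000 ≈ 0.974100
step 2 [1y] swap r/2=579/19162: DF=(1 − 579/19162·(0.974100))/(1+579/19162) = 9421/10000 ≈ 0.942100
step 3 [1.5y] swap r/2=435/14146: DF=(1 − 435/14146·(0.974100+0.942100))/(1+435/14146) = 913/1000 ≈ 0.913000
step 4 [2y] zero: DF = P = 8741/10000 ≈ 0.874100
step 5 [2.5y] zero: DF = P = 8361/10000 ≈ 0.836100

1 1/2 9741/10000
2 1 9421/10000
3 3/2 913/1000
4 2 8741/10000
5 5/2 8361/10000
DF(1.5y) = 913/1000 ≈ 0.913000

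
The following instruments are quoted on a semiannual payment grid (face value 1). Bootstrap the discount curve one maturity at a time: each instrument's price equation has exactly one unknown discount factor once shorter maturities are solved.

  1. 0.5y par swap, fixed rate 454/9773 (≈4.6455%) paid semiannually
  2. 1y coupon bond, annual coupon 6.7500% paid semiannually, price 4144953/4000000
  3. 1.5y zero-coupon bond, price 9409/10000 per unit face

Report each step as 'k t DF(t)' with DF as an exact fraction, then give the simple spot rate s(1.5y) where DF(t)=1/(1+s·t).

1 1/2 9773/10000
2 1 1941/2000
3 3/2 9409/10000
s(1.5y) = (1/(9409/10000) − 1)/(3/2) = 394/9409 ≈ 4.1875%

step 1 [0.5y] swap r/2=227/9773: DF=(1 − 227/9773·(0))/(1+227/9773) = 9773/10000 ≈ 0.977300
step 2 [1y] bond c/2=27/800: DF=(4144953/4000000 − 27/800·(0.977300))/(1+27/800) = 1941/2000 ≈ 0.970500
step 3 [1.5y] zero: DF = P = 9409/10000 ≈ 0.940900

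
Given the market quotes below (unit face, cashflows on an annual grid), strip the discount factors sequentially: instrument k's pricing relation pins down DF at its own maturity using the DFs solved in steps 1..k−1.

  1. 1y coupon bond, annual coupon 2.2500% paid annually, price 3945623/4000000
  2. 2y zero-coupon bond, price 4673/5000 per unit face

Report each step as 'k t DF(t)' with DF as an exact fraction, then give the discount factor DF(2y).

1 1 9647/10000
2 2 4673/5000
DF(2y) = 4673/5000 ≈ 0.934600

step 1 [1y] bond c/1=9/400: DF=(3945623/4000000 − 9/400·(0))/(1+9/400) = 9647/10000 ≈ 0.964700
step 2 [2y] zero: DF = P = 4673/5000 ≈ 0.934600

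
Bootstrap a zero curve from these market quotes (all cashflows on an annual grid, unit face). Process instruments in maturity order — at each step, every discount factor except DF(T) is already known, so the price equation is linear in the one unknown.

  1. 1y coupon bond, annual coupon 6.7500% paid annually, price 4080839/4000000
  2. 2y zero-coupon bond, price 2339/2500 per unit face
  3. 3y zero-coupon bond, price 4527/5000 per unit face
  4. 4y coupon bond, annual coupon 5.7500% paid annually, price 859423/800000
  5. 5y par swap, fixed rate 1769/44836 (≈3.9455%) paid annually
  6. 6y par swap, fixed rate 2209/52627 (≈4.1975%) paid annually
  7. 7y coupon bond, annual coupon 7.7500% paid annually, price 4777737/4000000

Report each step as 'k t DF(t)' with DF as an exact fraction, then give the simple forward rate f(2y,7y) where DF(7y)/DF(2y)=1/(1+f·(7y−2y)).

step 1 [1y] bond c/1=27/400: DF=(4080839/4000000 − 27/400·(0))/(1+27/400) = 9557/10000 ≈ 0.955700
step 2 [2y] zero: DF = P = 2339/2500 ≈ 0.935600
step 3 [3y] zero: DF = P = 4527/5000 ≈ 0.905400
step 4 [4y] bond c/1=23/400: DF=(859423/800000 − 23/400·(0.955700+0.935600+0.905400))/(1+23/400) = 4319/5000 ≈ 0.863800
step 5 [5y] swap r/1=1769/44836: DF=(1 − 1769/44836·(0.955700+0.935600+0.905400+0.863800))/(1+1769/44836) = 8231/10000 ≈ 0.823100
step 6 [6y] swap r/1=2209/52627: DF=(1 − 2209/52627·(0.955700+0.935600+0.905400+0.863800+0.823100))/(1+2209/52627) = 7791/10000 ≈ 0.779100
step 7 [7y] bond c/1=31/400: DF=(4777737/4000000 − 31/400·(0.955700+0.935600+0.905400+0.863800+0.823100+0.779100))/(1+31/400) = 73/100 ≈ 0.730000

1 1 9557/10000
2 2 2339/2500
3 3 4527/5000
4 4 4319/5000
5 5 8231/10000
6 6 7791/10000
7 7 73/100
f(2y,7y) = ((2339/2500)/(73/100) − 1)/(5) = 514/9125 ≈ 5.6329%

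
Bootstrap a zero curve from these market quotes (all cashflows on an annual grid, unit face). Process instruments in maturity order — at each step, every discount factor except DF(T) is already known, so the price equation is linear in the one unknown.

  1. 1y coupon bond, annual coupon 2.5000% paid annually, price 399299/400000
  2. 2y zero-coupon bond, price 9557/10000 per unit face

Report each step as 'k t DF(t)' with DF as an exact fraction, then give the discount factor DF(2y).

1 1 9739/10000
2 2 9557/10000
DF(2y) = 9557/10000 ≈ 0.955700

step 1 [1y] bond c/1=1/40: DF=(399299/400000 − 1/40·(0))/(1+1/40) = 9739/10000 ≈ 0.973900
step 2 [2y] zero: DF = P = 9557/10000 ≈ 0.955700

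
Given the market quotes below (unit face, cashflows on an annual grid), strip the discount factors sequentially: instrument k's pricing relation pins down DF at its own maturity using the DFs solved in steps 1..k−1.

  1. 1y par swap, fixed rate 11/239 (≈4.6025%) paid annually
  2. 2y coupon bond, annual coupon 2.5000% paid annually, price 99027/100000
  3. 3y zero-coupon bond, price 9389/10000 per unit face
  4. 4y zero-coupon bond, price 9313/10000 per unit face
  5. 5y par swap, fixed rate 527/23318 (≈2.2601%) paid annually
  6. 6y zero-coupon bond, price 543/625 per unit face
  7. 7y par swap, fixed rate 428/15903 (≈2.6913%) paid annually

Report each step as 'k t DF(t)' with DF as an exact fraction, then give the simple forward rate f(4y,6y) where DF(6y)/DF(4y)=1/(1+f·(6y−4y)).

step 1 [1y] swap r/1=11/239: DF=(1 − 11/239·(0))/(1+11/239) = 239/250 ≈ 0.956000
step 2 [2y] bond c/1=1/40: DF=(99027/100000 − 1/40·(0.956000))/(1+1/40) = 2357/2500 ≈ 0.942800
step 3 [3y] zero: DF = P = 9389/10000 ≈ 0.938900
step 4 [4y] zero: DF = P = 9313/10000 ≈ 0.931300
step 5 [5y] swap r/1=527/23318: DF=(1 − 527/23318·(0.956000+0.942800+0.938900+0.931300))/(1+527/23318) = 4473/5000 ≈ 0.894600
step 6 [6y] zero: DF = P = 543/625 ≈ 0.868800
step 7 [7y] swap r/1=428/15903: DF=(1 − 428/15903·(0.956000+0.942800+0.938900+0.931300+0.894600+0.868800))/(1+428/15903) = 518/625 ≈ 0.828800

1 1 239/250
2 2 2357/2500
3 3 9389/10000
4 4 9313/10000
5 5 4473/5000
6 6 543/625
7 7 518/625
f(4y,6y) = ((9313/10000)/(543/625) − 1)/(2) = 625/17376 ≈ 3.5969%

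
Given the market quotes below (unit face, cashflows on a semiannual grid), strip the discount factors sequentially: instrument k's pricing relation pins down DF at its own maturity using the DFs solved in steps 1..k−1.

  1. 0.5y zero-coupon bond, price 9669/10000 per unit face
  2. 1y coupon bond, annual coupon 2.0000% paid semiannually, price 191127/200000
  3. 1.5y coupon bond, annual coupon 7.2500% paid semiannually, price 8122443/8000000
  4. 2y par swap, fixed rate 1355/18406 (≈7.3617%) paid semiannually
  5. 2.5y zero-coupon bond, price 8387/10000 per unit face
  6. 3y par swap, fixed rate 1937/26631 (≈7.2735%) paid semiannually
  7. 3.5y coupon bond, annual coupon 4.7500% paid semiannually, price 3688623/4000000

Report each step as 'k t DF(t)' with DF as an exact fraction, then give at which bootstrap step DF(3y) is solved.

step 1 [0.5y] zero: DF = P = 9669/10000 ≈ 0.966900
step 2 [1y] bond c/2=1/100: DF=(191127/200000 − 1/100·(0.966900))/(1+1/100) = 4683/5000 ≈ 0.936600
step 3 [1.5y] bond c/2=29/800: DF=(8122443/8000000 − 29/800·(0.966900+0.936600))/(1+29/800) = 2283/2500 ≈ 0.913200
step 4 [2y] swap r/2=1355/36812: DF=(1 − 1355/36812·(0.966900+0.936600+0.913200))/(1+1355/36812) = 1729/2000 ≈ 0.864500
step 5 [2.5y] zero: DF = P = 8387/10000 ≈ 0.838700
step 6 [3y] swap r/2=1937/53262: DF=(1 − 1937/53262·(0.966900+0.936600+0.913200+0.864500+0.838700))/(1+1937/53262) = 8063/10000 ≈ 0.806300
step 7 [3.5y] bond c/2=19/800: DF=(3688623/4000000 − 19/800·(0.966900+0.936600+0.913200+0.864500+0.838700+0.806300))/(1+19/800) = 1943/2500 ≈ 0.777200

1 1/2 9669/10000
2 1 4683/5000
3 3/2 2283/2500
4 2 1729/2000
5 5/2 8387/10000
6 3 8063/10000
7 7/2 1943/2500
DF(3y) is solved at step 6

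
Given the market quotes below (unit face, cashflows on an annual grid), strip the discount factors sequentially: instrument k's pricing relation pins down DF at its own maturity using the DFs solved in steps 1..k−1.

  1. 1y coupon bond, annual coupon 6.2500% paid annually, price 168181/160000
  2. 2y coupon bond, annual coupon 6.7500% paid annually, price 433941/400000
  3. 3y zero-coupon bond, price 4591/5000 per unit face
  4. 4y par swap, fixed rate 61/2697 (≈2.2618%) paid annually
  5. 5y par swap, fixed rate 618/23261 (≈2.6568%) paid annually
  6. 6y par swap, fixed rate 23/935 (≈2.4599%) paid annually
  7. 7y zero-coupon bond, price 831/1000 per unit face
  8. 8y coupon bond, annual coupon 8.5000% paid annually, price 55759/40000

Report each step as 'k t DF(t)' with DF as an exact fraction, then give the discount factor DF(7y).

step 1 [1y] bond c/1=1/16: DF=(168181/160000 − 1/16·(0))/(1+1/16) = 9893/10000 ≈ 0.989300
step 2 [2y] bond c/1=27/400: DF=(433941/400000 − 27/400·(0.989300))/(1+27/400) = 9537/10000 ≈ 0.953700
step 3 [3y] zero: DF = P = 4591/5000 ≈ 0.918200
step 4 [4y] swap r/1=61/2697: DF=(1 − 61/2697·(0.989300+0.953700+0.918200))/(1+61/2697) = 4573/5000 ≈ 0.914600
step 5 [5y] swap r/1=618/23261: DF=(1 − 618/23261·(0.989300+0.953700+0.918200+0.914600))/(1+618/23261) = 2191/2500 ≈ 0.876400
step 6 [6y] swap r/1=23/935: DF=(1 − 23/935·(0.989300+0.953700+0.918200+0.914600+0.876400))/(1+23/935) = 8643/10000 ≈ 0.864300
step 7 [7y] zero: DF = P = 831/1000 ≈ 0.831000
step 8 [8y] bond c/1=17/200: DF=(55759/40000 − 17/200·(0.989300+0.953700+0.918200+0.914600+0.876400+0.864300+0.831000))/(1+17/200) = 63/80 ≈ 0.787500

1 1 9893/10000
2 2 9537/10000
3 3 4591/5000
4 4 4573/5000
5 5 2191/2500
6 6 8643/10000
7 7 831/1000
8 8 63/80
DF(7y) = 831/1000 ≈ 0.831000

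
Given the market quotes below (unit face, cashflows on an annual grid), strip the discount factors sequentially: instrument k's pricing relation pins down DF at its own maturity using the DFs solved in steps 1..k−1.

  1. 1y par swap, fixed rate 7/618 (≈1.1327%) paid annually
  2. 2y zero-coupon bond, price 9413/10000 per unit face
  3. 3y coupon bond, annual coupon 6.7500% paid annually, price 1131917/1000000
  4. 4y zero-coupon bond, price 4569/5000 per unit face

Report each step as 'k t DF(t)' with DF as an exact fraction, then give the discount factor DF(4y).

step 1 [1y] swap r/1=7/618: DF=(1 − 7/618·(0))/(1+7/618) = 618/625 ≈ 0.988800
step 2 [2y] zero: DF = P = 9413/10000 ≈ 0.941300
step 3 [3y] bond c/1=27/400: DF=(1131917/1000000 − 27/400·(0.988800+0.941300))/(1+27/400) = 9383/10000 ≈ 0.938300
step 4 [4y] zero: DF = P = 4569/5000 ≈ 0.913800

1 1 618/625
2 2 9413/10000
3 3 9383/10000
4 4 4569/5000
DF(4y) = 4569/5000 ≈ 0.913800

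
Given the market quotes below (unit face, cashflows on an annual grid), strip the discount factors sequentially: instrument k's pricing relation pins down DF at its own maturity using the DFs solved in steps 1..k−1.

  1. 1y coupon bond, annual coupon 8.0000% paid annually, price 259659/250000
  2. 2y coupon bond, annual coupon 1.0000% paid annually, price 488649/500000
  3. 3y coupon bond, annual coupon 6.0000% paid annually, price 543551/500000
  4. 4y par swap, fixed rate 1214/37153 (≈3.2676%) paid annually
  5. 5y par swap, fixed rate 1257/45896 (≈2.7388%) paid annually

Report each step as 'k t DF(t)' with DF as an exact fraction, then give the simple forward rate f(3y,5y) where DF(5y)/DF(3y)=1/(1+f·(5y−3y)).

step 1 [1y] bond c/1=2/25: DF=(259659/250000 − 2/25·(0))/(1+2/25) = 9617/10000 ≈ 0.961700
step 2 [2y] bond c/1=1/100: DF=(488649/500000 − 1/100·(0.961700))/(1+1/100) = 9581/10000 ≈ 0.958100
step 3 [3y] bond c/1=3/50: DF=(543551/500000 − 3/50·(0.961700+0.958100))/(1+3/50) = 9169/10000 ≈ 0.916900
step 4 [4y] swap r/1=1214/37153: DF=(1 − 1214/37153·(0.961700+0.958100+0.916900))/(1+1214/37153) = 4393/5000 ≈ 0.878600
step 5 [5y] swap r/1=1257/45896: DF=(1 − 1257/45896·(0.961700+0.958100+0.916900+0.878600))/(1+1257/45896) = 8743/10000 ≈ 0.874300

1 1 9617/10000
2 2 9581/10000
3 3 9169/10000
4 4 4393/5000
5 5 8743/10000
f(3y,5y) = ((9169/10000)/(8743/10000) − 1)/(2) = 213/8743 ≈ 2.4362%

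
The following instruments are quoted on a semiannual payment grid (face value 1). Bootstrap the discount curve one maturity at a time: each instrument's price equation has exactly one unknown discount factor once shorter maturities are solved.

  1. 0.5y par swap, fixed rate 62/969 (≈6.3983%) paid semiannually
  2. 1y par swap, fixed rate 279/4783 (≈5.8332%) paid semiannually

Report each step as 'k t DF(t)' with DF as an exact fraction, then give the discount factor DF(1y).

step 1 [0.5y] swap r/2=31/969: DF=(1 − 31/969·(0))/(1+31/969) = 969/1000 ≈ 0.969000
step 2 [1y] swap r/2=279/9566: DF=(1 − 279/9566·(0.969000))/(1+279/9566) = 4721/5000 ≈ 0.944200

1 1/2 969/1000
2 1 4721/5000
DF(1y) = 4721/5000 ≈ 0.944200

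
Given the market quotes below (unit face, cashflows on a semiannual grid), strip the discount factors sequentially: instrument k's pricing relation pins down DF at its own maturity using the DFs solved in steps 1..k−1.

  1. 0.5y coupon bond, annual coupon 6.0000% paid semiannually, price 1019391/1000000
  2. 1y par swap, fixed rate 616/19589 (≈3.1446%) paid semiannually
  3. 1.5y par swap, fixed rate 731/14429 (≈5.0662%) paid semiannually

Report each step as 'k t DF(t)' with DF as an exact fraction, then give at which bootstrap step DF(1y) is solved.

step 1 [0.5y] bond c/2=3/100: DF=(1019391/1000000 − 3/100·(0))/(1+3/100) = 9897/10000 ≈ 0.989700
step 2 [1y] swap r/2=308/19589: DF=(1 − 308/19589·(0.989700))/(1+308/19589) = 2423/2500 ≈ 0.969200
step 3 [1.5y] swap r/2=731/28858: DF=(1 − 731/28858·(0.989700+0.969200))/(1+731/28858) = 9269/10000 ≈ 0.926900

1 1/2 9897/10000
2 1 2423/2500
3 3/2 9269/10000
DF(1y) is solved at step 2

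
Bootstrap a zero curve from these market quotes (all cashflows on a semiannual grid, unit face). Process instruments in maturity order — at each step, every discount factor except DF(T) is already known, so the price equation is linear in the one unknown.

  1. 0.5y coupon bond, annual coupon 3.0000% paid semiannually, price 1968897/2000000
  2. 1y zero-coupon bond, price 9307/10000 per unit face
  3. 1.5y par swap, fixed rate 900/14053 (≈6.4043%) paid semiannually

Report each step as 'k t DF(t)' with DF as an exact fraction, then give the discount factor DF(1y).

step 1 [0.5y] bond c/2=3/200: DF=(1968897/2000000 − 3/200·(0))/(1+3/200) = 9699/10000 ≈ 0.969900
step 2 [1y] zero: DF = P = 9307/10000 ≈ 0.930700
step 3 [1.5y] swap r/2=450/14053: DF=(1 − 450/14053·(0.969900+0.930700))/(1+450/14053) = 91/100 ≈ 0.910000

1 1/2 9699/10000
2 1 9307/10000
3 3/2 91/100
DF(1y) = 9307/10000 ≈ 0.930700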